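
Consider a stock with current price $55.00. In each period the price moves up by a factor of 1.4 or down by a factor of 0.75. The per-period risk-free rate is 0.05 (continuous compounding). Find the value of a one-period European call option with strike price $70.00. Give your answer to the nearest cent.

$3.09

Risk-neutral probability p = (e^0.05 − 0.75)/(1.4 − 0.75) = 0.3013/0.6500 = 0.4635
Terminal stock prices: S_u = 77, S_d = 41.25
Terminal payoffs (S − K): max(7, 0) = 7, max(-28.75, 0) = 0
Node 0 (S = 55): V_0 = e^(−0.05)·[0.4635·7.0000 + 0.5365·0.0000] = 3.0862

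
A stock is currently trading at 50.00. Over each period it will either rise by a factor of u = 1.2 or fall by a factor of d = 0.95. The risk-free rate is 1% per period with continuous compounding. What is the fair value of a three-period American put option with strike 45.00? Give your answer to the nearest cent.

0.91

Risk-neutral probability p = (e^0.01 − 0.95)/(1.2 − 0.95) = 0.0601/0.2500 = 0.2402
Terminal stock prices: S_uuu = 86.4, S_uud = 68.4, S_udd = 54.15, S_ddd = 42.87
Terminal payoffs (K − S): max(-41.4, 0) = 0, max(-23.4, 0) = 0, max(-9.15, 0) = 0, max(2.131, 0) = 2.131
Node uu (S = 72): continuation = e^(−0.01)·[0.2402·0.0000 + 0.7598·0.0000] = 0.0000; exercise value = 0.0000 ≤ continuation, so V_uu = 0.0000
Node ud (S = 57): continuation = e^(−0.01)·[0.2402·0.0000 + 0.7598·0.0000] = 0.0000; exercise value = 0.0000 ≤ continuation, so V_ud = 0.0000
Node dd (S = 45.12): continuation = e^(−0.01)·[0.2402·0.0000 + 0.7598·2.1313] = 1.6032; exercise value = 0.0000 ≤ continuation, so V_dd = 1.6032
Node u (S = 60): continuation = e^(−0.01)·[0.2402·0.0000 + 0.7598·0.0000] = 0.0000; exercise value = 0.0000 ≤ continuation, so V_u = 0.0000
Node d (S = 47.5): continuation = e^(−0.01)·[0.2402·0.0000 + 0.7598·1.6032] = 1.2060; exercise value = 0.0000 ≤ continuation, so V_d = 1.2060
Node 0 (S = 50): continuation = e^(−0.01)·[0.2402·0.0000 + 0.7598·1.2060] = 0.9072; exercise value = 0.0000 ≤ continuation, so V_0 = 0.9072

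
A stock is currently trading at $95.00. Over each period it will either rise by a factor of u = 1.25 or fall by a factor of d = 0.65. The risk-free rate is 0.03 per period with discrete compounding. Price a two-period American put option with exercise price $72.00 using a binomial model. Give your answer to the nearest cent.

$4.04

Risk-neutral probability p = (1 + 0.03 − 0.65)/(1.25 − 0.65) = 0.3800/0.6000 = 0.6333
Terminal stock prices: S_uu = 148.4, S_ud = 77.19, S_dd = 40.14
Terminal payoffs (K − S): max(-76.44, 0) = 0, max(-5.188, 0) = 0, max(31.86, 0) = 31.86
Node u (S = 118.8): continuation = 1/1.03·[0.6333·0.0000 + 0.3667·0.0000] = 0.0000; exercise value = 0.0000 ≤ continuation, so V_u = 0.0000
Node d (S = 61.75): continuation = 1/1.03·[0.6333·0.0000 + 0.3667·31.8625] = 11.3426; exercise value = 10.2500 ≤ continuation, so V_d = 11.3426
Node 0 (S = 95): continuation = 1/1.03·[0.6333·0.0000 + 0.3667·11.3426] = 4.0378; exercise value = 0.0000 ≤ continuation, so V_0 = 4.0378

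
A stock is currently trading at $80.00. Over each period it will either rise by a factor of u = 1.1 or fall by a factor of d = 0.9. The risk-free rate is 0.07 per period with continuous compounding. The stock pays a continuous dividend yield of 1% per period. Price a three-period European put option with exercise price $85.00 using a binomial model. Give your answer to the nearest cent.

Per-period risk-free factor R = e^0.07 = 1.0725; dividend-adjusted growth = e^(0.07−0.01) = 1.0618.
Risk-neutral probability p = (1.0618 − 0.9)/(1.1 − 0.9) = 0.1618/0.2000 = 0.8092
Terminal stock prices: S_uuu = 106.5, S_uud = 87.12, S_udd = 71.28, S_ddd = 58.32
Terminal payoffs (K − S): max(-21.48, 0) = 0, max(-2.12, 0) = 0, max(13.72, 0) = 13.72, max(26.68, 0) = 26.68
Node uu (S = 96.8): V_uu = e^(−0.07)·[0.8092·0.0000 + 0.1908·0.0000] = 0.0000
Node ud (S = 79.2): V_ud = e^(−0.07)·[0.8092·0.0000 + 0.1908·13.7200] = 2.4410
Node dd (S = 64.8): V_dd = e^(−0.07)·[0.8092·13.7200 + 0.1908·26.6800] = 15.0982
Node u (S = 88): V_u = e^(−0.07)·[0.8092·0.0000 + 0.1908·2.4410] = 0.4343
Node d (S = 72): V_d = e^(−0.07)·[0.8092·2.4410 + 0.1908·15.0982] = 4.5279
Node 0 (S = 80): V_0 = e^(−0.07)·[0.8092·0.4343 + 0.1908·4.5279] = 1.1333

$1.13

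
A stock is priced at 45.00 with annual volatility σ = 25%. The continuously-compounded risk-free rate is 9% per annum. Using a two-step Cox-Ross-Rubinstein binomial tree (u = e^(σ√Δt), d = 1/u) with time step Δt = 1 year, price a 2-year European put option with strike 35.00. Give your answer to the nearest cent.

CRR parameters: u = e^(σ√Δt) = e^(0.25·√1) = 1.2840, d = 1/u = 0.7788
Per-period rate: rΔt = 0.09·1 = 0.09, so R = e^0.09 = 1.0942
Risk-neutral probability p = (e^0.09 − 0.7788)/(1.2840 − 0.7788) = 0.3154/0.5052 = 0.6242
Terminal stock prices: S_uu = 74.19, S_ud = 45, S_dd = 27.29
Terminal payoffs (K − S): max(-39.19, 0) = 0, max(-10, 0) = 0, max(7.706, 0) = 7.706
Node u (S = 57.78): V_u = e^(−0.09)·[0.6242·0.0000 + 0.3758·0.0000] = 0.0000
Node d (S = 35.05): V_d = e^(−0.09)·[0.6242·0.0000 + 0.3758·7.7061] = 2.6465
Node 0 (S = 45): V_0 = e^(−0.09)·[0.6242·0.0000 + 0.3758·2.6465] = 0.9089

0.91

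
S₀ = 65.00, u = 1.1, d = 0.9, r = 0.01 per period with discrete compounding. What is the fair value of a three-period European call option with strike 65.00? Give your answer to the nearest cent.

Risk-neutral probability p = (1 + 0.01 − 0.9)/(1.1 − 0.9) = 0.1100/0.2000 = 0.5500
Terminal stock prices: S_uuu = 86.52, S_uud = 70.79, S_udd = 57.92, S_ddd = 47.39
Terminal payoffs (S − K): max(21.52, 0) = 21.52, max(5.785, 0) = 5.785, max(-7.085, 0) = 0, max(-17.61, 0) = 0
Node uu (S = 78.65): V_uu = 1/1.01·[0.5500·21.5150 + 0.4500·5.7850] = 14.2936
Node ud (S = 64.35): V_ud = 1/1.01·[0.5500·5.7850 + 0.4500·0.0000] = 3.1502
Node dd (S = 52.65): V_dd = 1/1.01·[0.5500·0.0000 + 0.4500·0.0000] = 0.0000
Node u (S = 71.5): V_u = 1/1.01·[0.5500·14.2936 + 0.4500·3.1502] = 9.1872
Node d (S = 58.5): V_d = 1/1.01·[0.5500·3.1502 + 0.4500·0.0000] = 1.7155
Node 0 (S = 65): V_0 = 1/1.01·[0.5500·9.1872 + 0.4500·1.7155] = 5.7673

5.77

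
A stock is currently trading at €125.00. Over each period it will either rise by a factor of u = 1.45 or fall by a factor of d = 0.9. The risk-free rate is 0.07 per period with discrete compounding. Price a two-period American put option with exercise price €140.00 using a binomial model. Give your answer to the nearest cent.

Risk-neutral probability p = (1 + 0.07 − 0.9)/(1.45 − 0.9) = 0.1700/0.5500 = 0.3091
Terminal stock prices: S_uu = 262.8, S_ud = 163.1, S_dd = 101.2
Terminal payoffs (K − S): max(-122.8, 0) = 0, max(-23.12, 0) = 0, max(38.75, 0) = 38.75
Node u (S = 181.2): continuation = 1/1.07·[0.3091·0.0000 + 0.6909·0.0000] = 0.0000; exercise value = 0.0000 ≤ continuation, so V_u = 0.0000
Node d (S = 112.5): continuation = 1/1.07·[0.3091·0.0000 + 0.6909·38.7500] = 25.0212; exercise value = 27.5000 > continuation, so V_d = 27.5000 (exercise)
Node 0 (S = 125): continuation = 1/1.07·[0.3091·0.0000 + 0.6909·27.5000] = 17.7570; exercise value = 15.0000 ≤ continuation, so V_0 = 17.7570

€17.76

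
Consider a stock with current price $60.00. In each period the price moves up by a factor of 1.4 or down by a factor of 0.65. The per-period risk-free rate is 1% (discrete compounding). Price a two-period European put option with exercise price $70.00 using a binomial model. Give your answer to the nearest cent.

$19.37

Risk-neutral probability p = (1 + 0.01 − 0.65)/(1.4 − 0.65) = 0.3600/0.7500 = 0.4800
Terminal stock prices: S_uu = 117.6, S_ud = 54.6, S_dd = 25.35
Terminal payoffs (K − S): max(-47.6, 0) = 0, max(15.4, 0) = 15.4, max(44.65, 0) = 44.65
Node u (S = 84): V_u = 1/1.01·[0.4800·0.0000 + 0.5200·15.4000] = 7.9287
Node d (S = 39): V_d = 1/1.01·[0.4800·15.4000 + 0.5200·44.6500] = 30.3069
Node 0 (S = 60): V_0 = 1/1.01·[0.4800·7.9287 + 0.5200·30.3069] = 19.3717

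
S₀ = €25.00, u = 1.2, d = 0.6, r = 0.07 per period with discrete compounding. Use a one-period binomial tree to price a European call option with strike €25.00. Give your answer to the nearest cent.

€3.66

Risk-neutral probability p = (1 + 0.07 − 0.6)/(1.2 − 0.6) = 0.4700/0.6000 = 0.7833
Terminal stock prices: S_u = 30, S_d = 15
Terminal payoffs (S − K): max(5, 0) = 5, max(-10, 0) = 0
Node 0 (S = 25): V_0 = 1/1.07·[0.7833·5.0000 + 0.2167·0.0000] = 3.6604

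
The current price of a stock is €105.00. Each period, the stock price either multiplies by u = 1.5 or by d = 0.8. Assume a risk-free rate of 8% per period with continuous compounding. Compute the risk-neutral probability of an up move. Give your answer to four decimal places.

p = 0.4047

Risk-neutral probability p = (e^0.08 − 0.8)/(1.5 − 0.8) = 0.2833/0.7000 = 0.4047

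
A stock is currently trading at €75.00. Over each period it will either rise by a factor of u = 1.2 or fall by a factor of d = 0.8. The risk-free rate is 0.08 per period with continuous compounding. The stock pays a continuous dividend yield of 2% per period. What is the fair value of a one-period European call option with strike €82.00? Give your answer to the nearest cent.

Per-period risk-free factor R = e^0.08 = 1.0833; dividend-adjusted growth = e^(0.08−0.02) = 1.0618.
Risk-neutral probability p = (1.0618 − 0.8)/(1.2 − 0.8) = 0.2618/0.4000 = 0.6546
Terminal stock prices: S_u = 90, S_d = 60
Terminal payoffs (S − K): max(8, 0) = 8, max(-22, 0) = 0
Node 0 (S = 75): V_0 = e^(−0.08)·[0.6546·8.0000 + 0.3454·0.0000] = 4.8341

€4.83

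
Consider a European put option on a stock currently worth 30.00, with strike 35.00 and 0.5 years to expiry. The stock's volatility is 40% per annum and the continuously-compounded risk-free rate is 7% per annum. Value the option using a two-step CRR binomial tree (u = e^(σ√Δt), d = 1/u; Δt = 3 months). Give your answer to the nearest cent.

CRR parameters: u = e^(σ√Δt) = e^(0.4·√0.25) = 1.2214, d = 1/u = 0.8187
Per-period rate: rΔt = 0.07·0.25 = 0.0175, so R = e^0.0175 = 1.0177
Risk-neutral probability p = (e^0.0175 − 0.8187)/(1.2214 − 0.8187) = 0.1989/0.4027 = 0.4940
Terminal stock prices: S_uu = 44.75, S_ud = 30, S_dd = 20.11
Terminal payoffs (K − S): max(-9.755, 0) = 0, max(5, 0) = 5, max(14.89, 0) = 14.89
Node u (S = 36.64): V_u = e^(−0.0175)·[0.4940·0.0000 + 0.5060·5.0000] = 2.4861
Node d (S = 24.56): V_d = e^(−0.0175)·[0.4940·5.0000 + 0.5060·14.8904] = 9.8309
Node 0 (S = 30): V_0 = e^(−0.0175)·[0.4940·2.4861 + 0.5060·9.8309] = 6.0949

6.09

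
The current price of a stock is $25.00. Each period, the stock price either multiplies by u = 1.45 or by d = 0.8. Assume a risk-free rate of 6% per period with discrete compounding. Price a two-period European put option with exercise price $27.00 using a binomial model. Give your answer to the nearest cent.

Risk-neutral probability p = (1 + 0.06 − 0.8)/(1.45 − 0.8) = 0.2600/0.6500 = 0.4000
Terminal stock prices: S_uu = 52.56, S_ud = 29, S_dd = 16
Terminal payoffs (K − S): max(-25.56, 0) = 0, max(-2, 0) = 0, max(11, 0) = 11
Node u (S = 36.25): V_u = 1/1.06·[0.4000·0.0000 + 0.6000·0.0000] = 0.0000
Node d (S = 20): V_d = 1/1.06·[0.4000·0.0000 + 0.6000·11.0000] = 6.2264
Node 0 (S = 25): V_0 = 1/1.06·[0.4000·0.0000 + 0.6000·6.2264] = 3.5244

$3.52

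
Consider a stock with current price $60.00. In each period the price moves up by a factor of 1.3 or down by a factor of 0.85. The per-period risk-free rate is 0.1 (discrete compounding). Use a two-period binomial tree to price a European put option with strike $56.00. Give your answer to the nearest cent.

Risk-neutral probability p = (1 + 0.1 − 0.85)/(1.3 − 0.85) = 0.2500/0.4500 = 0.5556
Terminal stock prices: S_uu = 101.4, S_ud = 66.3, S_dd = 43.35
Terminal payoffs (K − S): max(-45.4, 0) = 0, max(-10.3, 0) = 0, max(12.65, 0) = 12.65
Node u (S = 78): V_u = 1/1.1·[0.5556·0.0000 + 0.4444·0.0000] = 0.0000
Node d (S = 51): V_d = 1/1.1·[0.5556·0.0000 + 0.4444·12.6500] = 5.1111
Node 0 (S = 60): V_0 = 1/1.1·[0.5556·0.0000 + 0.4444·5.1111] = 2.0651

$2.07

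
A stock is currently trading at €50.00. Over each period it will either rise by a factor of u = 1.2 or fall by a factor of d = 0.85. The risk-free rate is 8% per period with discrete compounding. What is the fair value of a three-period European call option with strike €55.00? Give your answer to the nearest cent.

€9.26

Risk-neutral probability p = (1 + 0.08 − 0.85)/(1.2 − 0.85) = 0.2300/0.3500 = 0.6571
Terminal stock prices: S_uuu = 86.4, S_uud = 61.2, S_udd = 43.35, S_ddd = 30.71
Terminal payoffs (S − K): max(31.4, 0) = 31.4, max(6.2, 0) = 6.2, max(-11.65, 0) = 0, max(-24.29, 0) = 0
Node uu (S = 72): V_uu = 1/1.08·[0.6571·31.4000 + 0.3429·6.2000] = 21.0741
Node ud (S = 51): V_ud = 1/1.08·[0.6571·6.2000 + 0.3429·0.0000] = 3.7725
Node dd (S = 36.12): V_dd = 1/1.08·[0.6571·0.0000 + 0.3429·0.0000] = 0.0000
Node u (S = 60): V_u = 1/1.08·[0.6571·21.0741 + 0.3429·3.7725] = 14.0205
Node d (S = 42.5): V_d = 1/1.08·[0.6571·3.7725 + 0.3429·0.0000] = 2.2954
Node 0 (S = 50): V_0 = 1/1.08·[0.6571·14.0205 + 0.3429·2.2954] = 9.2597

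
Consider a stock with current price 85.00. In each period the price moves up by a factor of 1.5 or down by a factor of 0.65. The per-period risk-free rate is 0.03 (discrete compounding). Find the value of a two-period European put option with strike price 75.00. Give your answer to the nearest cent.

11.26

Risk-neutral probability p = (1 + 0.03 − 0.65)/(1.5 − 0.65) = 0.3800/0.8500 = 0.4471
Terminal stock prices: S_uu = 191.2, S_ud = 82.88, S_dd = 35.91
Terminal payoffs (K − S): max(-116.2, 0) = 0, max(-7.875, 0) = 0, max(39.09, 0) = 39.09
Node u (S = 127.5): V_u = 1/1.03·[0.4471·0.0000 + 0.5529·0.0000] = 0.0000
Node d (S = 55.25): V_d = 1/1.03·[0.4471·0.0000 + 0.5529·39.0875] = 20.9836
Node 0 (S = 85): V_0 = 1/1.03·[0.4471·0.0000 + 0.5529·20.9836] = 11.2647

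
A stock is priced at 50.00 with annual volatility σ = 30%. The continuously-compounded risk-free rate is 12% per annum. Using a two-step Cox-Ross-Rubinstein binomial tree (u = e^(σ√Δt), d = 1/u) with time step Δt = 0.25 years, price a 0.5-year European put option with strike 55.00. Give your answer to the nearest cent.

5.54

CRR parameters: u = e^(σ√Δt) = e^(0.3·√0.25) = 1.1618, d = 1/u = 0.8607
Per-period rate: rΔt = 0.12·0.25 = 0.03, so R = e^0.03 = 1.0305
Risk-neutral probability p = (e^0.03 − 0.8607)/(1.1618 − 0.8607) = 0.1697/0.3011 = 0.5637
Terminal stock prices: S_uu = 67.49, S_ud = 50, S_dd = 37.04
Terminal payoffs (K − S): max(-12.49, 0) = 0, max(5, 0) = 5, max(17.96, 0) = 17.96
Node u (S = 58.09): V_u = e^(−0.03)·[0.5637·0.0000 + 0.4363·5.0000] = 2.1170
Node d (S = 43.04): V_d = e^(−0.03)·[0.5637·5.0000 + 0.4363·17.9591] = 10.3391
Node 0 (S = 50): V_0 = e^(−0.03)·[0.5637·2.1170 + 0.4363·10.3391] = 5.5357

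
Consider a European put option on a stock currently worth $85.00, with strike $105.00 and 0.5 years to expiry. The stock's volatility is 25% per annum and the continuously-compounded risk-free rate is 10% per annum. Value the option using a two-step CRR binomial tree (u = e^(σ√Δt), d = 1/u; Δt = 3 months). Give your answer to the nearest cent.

$16.16

CRR parameters: u = e^(σ√Δt) = e^(0.25·√0.25) = 1.1331, d = 1/u = 0.8825
Per-period rate: rΔt = 0.1·0.25 = 0.025, so R = e^0.025 = 1.0253
Risk-neutral probability p = (e^0.025 − 0.8825)/(1.1331 − 0.8825) = 0.1428/0.2507 = 0.5698
Terminal stock prices: S_uu = 109.1, S_ud = 85, S_dd = 66.2
Terminal payoffs (K − S): max(-4.142, 0) = 0, max(20, 0) = 20, max(38.8, 0) = 38.8
Node u (S = 96.32): V_u = e^(−0.025)·[0.5698·0.0000 + 0.4302·20.0000] = 8.3918
Node d (S = 75.01): V_d = e^(−0.025)·[0.5698·20.0000 + 0.4302·38.8019] = 27.3953
Node 0 (S = 85): V_0 = e^(−0.025)·[0.5698·8.3918 + 0.4302·27.3953] = 16.1583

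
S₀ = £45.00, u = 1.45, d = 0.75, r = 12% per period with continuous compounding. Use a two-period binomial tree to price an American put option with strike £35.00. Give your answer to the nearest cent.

Risk-neutral probability p = (e^0.12 − 0.75)/(1.45 − 0.75) = 0.3775/0.7000 = 0.5393
Terminal stock prices: S_uu = 94.61, S_ud = 48.94, S_dd = 25.31
Terminal payoffs (K − S): max(-59.61, 0) = 0, max(-13.94, 0) = 0, max(9.688, 0) = 9.688
Node u (S = 65.25): continuation = e^(−0.12)·[0.5393·0.0000 + 0.4607·0.0000] = 0.0000; exercise value = 0.0000 ≤ continuation, so V_u = 0.0000
Node d (S = 33.75): continuation = e^(−0.12)·[0.5393·0.0000 + 0.4607·9.6875] = 3.9585; exercise value = 1.2500 ≤ continuation, so V_d = 3.9585
Node 0 (S = 45): continuation = e^(−0.12)·[0.5393·0.0000 + 0.4607·3.9585] = 1.6175; exercise value = 0.0000 ≤ continuation, so V_0 = 1.6175

£1.62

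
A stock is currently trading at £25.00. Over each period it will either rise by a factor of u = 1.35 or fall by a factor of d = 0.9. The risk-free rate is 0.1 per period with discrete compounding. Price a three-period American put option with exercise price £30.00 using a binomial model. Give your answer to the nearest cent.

£5.00

Risk-neutral probability p = (1 + 0.1 − 0.9)/(1.35 − 0.9) = 0.2000/0.4500 = 0.4444
Terminal stock prices: S_uuu = 61.51, S_uud = 41.01, S_udd = 27.34, S_ddd = 18.23
Terminal payoffs (K − S): max(-31.51, 0) = 0, max(-11.01, 0) = 0, max(2.662, 0) = 2.662, max(11.77, 0) = 11.77
Node uu (S = 45.56): continuation = 1/1.1·[0.4444·0.0000 + 0.5556·0.0000] = 0.0000; exercise value = 0.0000 ≤ continuation, so V_uu = 0.0000
Node ud (S = 30.38): continuation = 1/1.1·[0.4444·0.0000 + 0.5556·2.6625] = 1.3447; exercise value = 0.0000 ≤ continuation, so V_ud = 1.3447
Node dd (S = 20.25): continuation = 1/1.1·[0.4444·2.6625 + 0.5556·11.7750] = 7.0227; exercise value = 9.7500 > continuation, so V_dd = 9.7500 (exercise)
Node u (S = 33.75): continuation = 1/1.1·[0.4444·0.0000 + 0.5556·1.3447] = 0.6791; exercise value = 0.0000 ≤ continuation, so V_u = 0.6791
Node d (S = 22.5): continuation = 1/1.1·[0.4444·1.3447 + 0.5556·9.7500] = 5.4676; exercise value = 7.5000 > continuation, so V_d = 7.5000 (exercise)
Node 0 (S = 25): continuation = 1/1.1·[0.4444·0.6791 + 0.5556·7.5000] = 4.0623; exercise value = 5.0000 > continuation, so V_0 = 5.0000 (exercise)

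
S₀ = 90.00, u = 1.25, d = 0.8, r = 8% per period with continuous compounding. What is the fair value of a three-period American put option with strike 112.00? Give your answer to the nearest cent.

Risk-neutral probability p = (e^0.08 − 0.8)/(1.25 − 0.8) = 0.2833/0.4500 = 0.6295
Terminal stock prices: S_uuu = 175.8, S_uud = 112.5, S_udd = 72, S_ddd = 46.08
Terminal payoffs (K − S): max(-63.78, 0) = 0, max(-0.5, 0) = 0, max(40, 0) = 40, max(65.92, 0) = 65.92
Node uu (S = 140.6): continuation = e^(−0.08)·[0.6295·0.0000 + 0.3705·0.0000] = 0.0000; exercise value = 0.0000 ≤ continuation, so V_uu = 0.0000
Node ud (S = 90): continuation = e^(−0.08)·[0.6295·0.0000 + 0.3705·40.0000] = 13.6796; exercise value = 22.0000 > continuation, so V_ud = 22.0000 (exercise)
Node dd (S = 57.6): continuation = e^(−0.08)·[0.6295·40.0000 + 0.3705·65.9200] = 45.7890; exercise value = 54.4000 > continuation, so V_dd = 54.4000 (exercise)
Node u (S = 112.5): continuation = e^(−0.08)·[0.6295·0.0000 + 0.3705·22.0000] = 7.5238; exercise value = 0.0000 ≤ continuation, so V_u = 7.5238
Node d (S = 72): continuation = e^(−0.08)·[0.6295·22.0000 + 0.3705·54.4000] = 31.3890; exercise value = 40.0000 > continuation, so V_d = 40.0000 (exercise)
Node 0 (S = 90): continuation = e^(−0.08)·[0.6295·7.5238 + 0.3705·40.0000] = 18.0519; exercise value = 22.0000 > continuation, so V_0 = 22.0000 (exercise)

22.00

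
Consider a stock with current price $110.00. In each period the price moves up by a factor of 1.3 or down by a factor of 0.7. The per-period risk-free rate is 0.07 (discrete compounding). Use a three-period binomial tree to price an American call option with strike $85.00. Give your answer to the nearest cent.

$46.10

Risk-neutral probability p = (1 + 0.07 − 0.7)/(1.3 − 0.7) = 0.3700/0.6000 = 0.6167
Terminal stock prices: S_uuu = 241.7, S_uud = 130.1, S_udd = 70.07, S_ddd = 37.73
Terminal payoffs (S − K): max(156.7, 0) = 156.7, max(45.13, 0) = 45.13, max(-14.93, 0) = 0, max(-47.27, 0) = 0
Node uu (S = 185.9): continuation = 1/1.07·[0.6167·156.6700 + 0.3833·45.1300] = 106.4607; exercise value = 100.9000 ≤ continuation, so V_uu = 106.4607
Node ud (S = 100.1): continuation = 1/1.07·[0.6167·45.1300 + 0.3833·0.0000] = 26.0095; exercise value = 15.1000 ≤ continuation, so V_ud = 26.0095
Node dd (S = 53.9): continuation = 1/1.07·[0.6167·0.0000 + 0.3833·0.0000] = 0.0000; exercise value = 0.0000 ≤ continuation, so V_dd = 0.0000
Node u (S = 143): continuation = 1/1.07·[0.6167·106.4607 + 0.3833·26.0095] = 70.6739; exercise value = 58.0000 ≤ continuation, so V_u = 70.6739
Node d (S = 77): continuation = 1/1.07·[0.6167·26.0095 + 0.3833·0.0000] = 14.9899; exercise value = 0.0000 ≤ continuation, so V_d = 14.9899
Node 0 (S = 110): continuation = 1/1.07·[0.6167·70.6739 + 0.3833·14.9899] = 46.1013; exercise value = 25.0000 ≤ continuation, so V_0 = 46.1013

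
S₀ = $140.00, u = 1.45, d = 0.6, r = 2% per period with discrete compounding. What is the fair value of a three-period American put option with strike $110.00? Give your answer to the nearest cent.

Risk-neutral probability p = (1 + 0.02 − 0.6)/(1.45 − 0.6) = 0.4200/0.8500 = 0.4941
Terminal stock prices: S_uuu = 426.8, S_uud = 176.6, S_udd = 73.08, S_ddd = 30.24
Terminal payoffs (K − S): max(-316.8, 0) = 0, max(-66.61, 0) = 0, max(36.92, 0) = 36.92, max(79.76, 0) = 79.76
Node uu (S = 294.4): continuation = 1/1.02·[0.4941·0.0000 + 0.5059·0.0000] = 0.0000; exercise value = 0.0000 ≤ continuation, so V_uu = 0.0000
Node ud (S = 121.8): continuation = 1/1.02·[0.4941·0.0000 + 0.5059·36.9200] = 18.3110; exercise value = 0.0000 ≤ continuation, so V_ud = 18.3110
Node dd (S = 50.4): continuation = 1/1.02·[0.4941·36.9200 + 0.5059·79.7600] = 57.4431; exercise value = 59.6000 > continuation, so V_dd = 59.6000 (exercise)
Node u (S = 203): continuation = 1/1.02·[0.4941·0.0000 + 0.5059·18.3110] = 9.0816; exercise value = 0.0000 ≤ continuation, so V_u = 9.0816
Node d (S = 84): continuation = 1/1.02·[0.4941·18.3110 + 0.5059·59.6000] = 38.4298; exercise value = 26.0000 ≤ continuation, so V_d = 38.4298
Node 0 (S = 140): continuation = 1/1.02·[0.4941·9.0816 + 0.5059·38.4298] = 23.4591; exercise value = 0.0000 ≤ continuation, so V_0 = 23.4591

$23.46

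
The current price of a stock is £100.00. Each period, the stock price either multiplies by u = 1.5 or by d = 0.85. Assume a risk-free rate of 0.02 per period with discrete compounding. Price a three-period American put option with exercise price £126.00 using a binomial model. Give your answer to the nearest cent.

£32.91

Risk-neutral probability p = (1 + 0.02 − 0.85)/(1.5 − 0.85) = 0.1700/0.6500 = 0.2615
Terminal stock prices: S_uuu = 337.5, S_uud = 191.2, S_udd = 108.4, S_ddd = 61.41
Terminal payoffs (K − S): max(-211.5, 0) = 0, max(-65.25, 0) = 0, max(17.63, 0) = 17.63, max(64.59, 0) = 64.59
Node uu (S = 225): continuation = 1/1.02·[0.2615·0.0000 + 0.7385·0.0000] = 0.0000; exercise value = 0.0000 ≤ continuation, so V_uu = 0.0000
Node ud (S = 127.5): continuation = 1/1.02·[0.2615·0.0000 + 0.7385·17.6250] = 12.7602; exercise value = 0.0000 ≤ continuation, so V_ud = 12.7602
Node dd (S = 72.25): continuation = 1/1.02·[0.2615·17.6250 + 0.7385·64.5875] = 51.2794; exercise value = 53.7500 > continuation, so V_dd = 53.7500 (exercise)
Node u (S = 150): continuation = 1/1.02·[0.2615·0.0000 + 0.7385·12.7602] = 9.2381; exercise value = 0.0000 ≤ continuation, so V_u = 9.2381
Node d (S = 85): continuation = 1/1.02·[0.2615·12.7602 + 0.7385·53.7500] = 42.1859; exercise value = 41.0000 ≤ continuation, so V_d = 42.1859
Node 0 (S = 100): continuation = 1/1.02·[0.2615·9.2381 + 0.7385·42.1859] = 32.9106; exercise value = 26.0000 ≤ continuation, so V_0 = 32.9106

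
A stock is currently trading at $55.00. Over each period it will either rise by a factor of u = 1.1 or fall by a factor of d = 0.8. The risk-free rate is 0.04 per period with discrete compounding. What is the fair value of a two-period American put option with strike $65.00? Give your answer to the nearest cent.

$10.00

Risk-neutral probability p = (1 + 0.04 − 0.8)/(1.1 − 0.8) = 0.2400/0.3000 = 0.8000
Terminal stock prices: S_uu = 66.55, S_ud = 48.4, S_dd = 35.2
Terminal payoffs (K − S): max(-1.55, 0) = 0, max(16.6, 0) = 16.6, max(29.8, 0) = 29.8
Node u (S = 60.5): continuation = 1/1.04·[0.8000·0.0000 + 0.2000·16.6000] = 3.1923; exercise value = 4.5000 > continuation, so V_u = 4.5000 (exercise)
Node d (S = 44): continuation = 1/1.04·[0.8000·16.6000 + 0.2000·29.8000] = 18.5000; exercise value = 21.0000 > continuation, so V_d = 21.0000 (exercise)
Node 0 (S = 55): continuation = 1/1.04·[0.8000·4.5000 + 0.2000·21.0000] = 7.5000; exercise value = 10.0000 > continuation, so V_0 = 10.0000 (exercise)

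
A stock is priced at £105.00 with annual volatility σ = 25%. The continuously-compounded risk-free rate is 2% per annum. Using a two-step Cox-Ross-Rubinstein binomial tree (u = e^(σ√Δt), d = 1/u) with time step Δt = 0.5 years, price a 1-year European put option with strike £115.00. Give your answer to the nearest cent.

£15.66

CRR parameters: u = e^(σ√Δt) = e^(0.25·√0.5) = 1.1934, d = 1/u = 0.8380
Per-period rate: rΔt = 0.02·0.5 = 0.01, so R = e^0.01 = 1.0101
Risk-neutral probability p = (e^0.01 − 0.8380)/(1.1934 − 0.8380) = 0.1721/0.3554 = 0.4842
Terminal stock prices: S_uu = 149.5, S_ud = 105, S_dd = 73.73
Terminal payoffs (K − S): max(-34.53, 0) = 0, max(10, 0) = 10, max(41.27, 0) = 41.27
Node u (S = 125.3): V_u = e^(−0.01)·[0.4842·0.0000 + 0.5158·10.0000] = 5.1067
Node d (S = 87.99): V_d = e^(−0.01)·[0.4842·10.0000 + 0.5158·41.2702] = 25.8692
Node 0 (S = 105): V_0 = e^(−0.01)·[0.4842·5.1067 + 0.5158·25.8692] = 15.6586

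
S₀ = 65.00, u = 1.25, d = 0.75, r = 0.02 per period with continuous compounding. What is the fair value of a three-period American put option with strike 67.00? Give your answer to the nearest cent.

Risk-neutral probability p = (e^0.02 − 0.75)/(1.25 − 0.75) = 0.2702/0.5000 = 0.5404
Terminal stock prices: S_uuu = 127, S_uud = 76.17, S_udd = 45.7, S_ddd = 27.42
Terminal payoffs (K − S): max(-59.95, 0) = 0, max(-9.172, 0) = 0, max(21.3, 0) = 21.3, max(39.58, 0) = 39.58
Node uu (S = 101.6): continuation = e^(−0.02)·[0.5404·0.0000 + 0.4596·0.0000] = 0.0000; exercise value = 0.0000 ≤ continuation, so V_uu = 0.0000
Node ud (S = 60.94): continuation = e^(−0.02)·[0.5404·0.0000 + 0.4596·21.2969] = 9.5942; exercise value = 6.0625 ≤ continuation, so V_ud = 9.5942
Node dd (S = 36.56): continuation = e^(−0.02)·[0.5404·21.2969 + 0.4596·39.5781] = 29.1108; exercise value = 30.4375 > continuation, so V_dd = 30.4375 (exercise)
Node u (S = 81.25): continuation = e^(−0.02)·[0.5404·0.0000 + 0.4596·9.5942] = 4.3221; exercise value = 0.0000 ≤ continuation, so V_u = 4.3221
Node d (S = 48.75): continuation = e^(−0.02)·[0.5404·9.5942 + 0.4596·30.4375] = 18.7940; exercise value = 18.2500 ≤ continuation, so V_d = 18.7940
Node 0 (S = 65): continuation = e^(−0.02)·[0.5404·4.3221 + 0.4596·18.7940] = 10.7561; exercise value = 2.0000 ≤ continuation, so V_0 = 10.7561

10.76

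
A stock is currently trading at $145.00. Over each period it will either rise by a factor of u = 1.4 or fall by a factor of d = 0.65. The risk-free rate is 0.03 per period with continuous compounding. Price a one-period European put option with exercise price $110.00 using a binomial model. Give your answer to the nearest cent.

Risk-neutral probability p = (e^0.03 − 0.65)/(1.4 − 0.65) = 0.3805/0.7500 = 0.5073
Terminal stock prices: S_u = 203, S_d = 94.25
Terminal payoffs (K − S): max(-93, 0) = 0, max(15.75, 0) = 15.75
Node 0 (S = 145): V_0 = e^(−0.03)·[0.5073·0.0000 + 0.4927·15.7500] = 7.5311

$7.53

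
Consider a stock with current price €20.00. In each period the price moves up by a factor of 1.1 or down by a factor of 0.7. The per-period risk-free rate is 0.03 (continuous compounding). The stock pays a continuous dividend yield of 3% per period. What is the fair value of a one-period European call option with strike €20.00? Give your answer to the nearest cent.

Per-period risk-free factor R = e^0.03 = 1.0305; dividend-adjusted growth = e^(0.03−0.03) = 1.0000.
Risk-neutral probability p = (1.0000 − 0.7)/(1.1 − 0.7) = 0.3000/0.4000 = 0.7500
Terminal stock prices: S_u = 22, S_d = 14
Terminal payoffs (S − K): max(2, 0) = 2, max(-6, 0) = 0
Node 0 (S = 20): V_0 = e^(−0.03)·[0.7500·2.0000 + 0.2500·0.0000] = 1.4557

€1.46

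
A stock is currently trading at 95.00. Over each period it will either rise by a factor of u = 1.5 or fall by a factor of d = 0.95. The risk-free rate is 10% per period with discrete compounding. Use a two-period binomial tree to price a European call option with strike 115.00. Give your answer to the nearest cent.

Risk-neutral probability p = (1 + 0.1 − 0.95)/(1.5 − 0.95) = 0.1500/0.5500 = 0.2727
Terminal stock prices: S_uu = 213.8, S_ud = 135.4, S_dd = 85.74
Terminal payoffs (S − K): max(98.75, 0) = 98.75, max(20.38, 0) = 20.38, max(-29.26, 0) = 0
Node u (S = 142.5): V_u = 1/1.1·[0.2727·98.7500 + 0.7273·20.3750] = 37.9545
Node d (S = 90.25): V_d = 1/1.1·[0.2727·20.3750 + 0.7273·0.0000] = 5.0517
Node 0 (S = 95): V_0 = 1/1.1·[0.2727·37.9545 + 0.7273·5.0517] = 12.7502

12.75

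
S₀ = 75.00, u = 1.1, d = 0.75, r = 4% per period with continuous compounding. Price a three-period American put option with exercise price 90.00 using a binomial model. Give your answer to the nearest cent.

15.00

Risk-neutral probability p = (e^0.04 − 0.75)/(1.1 − 0.75) = 0.2908/0.3500 = 0.8309
Terminal stock prices: S_uuu = 99.83, S_uud = 68.06, S_udd = 46.41, S_ddd = 31.64
Terminal payoffs (K − S): max(-9.825, 0) = 0, max(21.94, 0) = 21.94, max(43.59, 0) = 43.59, max(58.36, 0) = 58.36
Node uu (S = 90.75): continuation = e^(−0.04)·[0.8309·0.0000 + 0.1691·21.9375] = 3.5644; exercise value = 0.0000 ≤ continuation, so V_uu = 3.5644
Node ud (S = 61.88): continuation = e^(−0.04)·[0.8309·21.9375 + 0.1691·43.5938] = 24.5960; exercise value = 28.1250 > continuation, so V_ud = 28.1250 (exercise)
Node dd (S = 42.19): continuation = e^(−0.04)·[0.8309·43.5938 + 0.1691·58.3594] = 44.2835; exercise value = 47.8125 > continuation, so V_dd = 47.8125 (exercise)
Node u (S = 82.5): continuation = e^(−0.04)·[0.8309·3.5644 + 0.1691·28.1250] = 7.4153; exercise value = 7.5000 > continuation, so V_u = 7.5000 (exercise)
Node d (S = 56.25): continuation = e^(−0.04)·[0.8309·28.1250 + 0.1691·47.8125] = 30.2210; exercise value = 33.7500 > continuation, so V_d = 33.7500 (exercise)
Node 0 (S = 75): continuation = e^(−0.04)·[0.8309·7.5000 + 0.1691·33.7500] = 11.4710; exercise value = 15.0000 > continuation, so V_0 = 15.0000 (exercise)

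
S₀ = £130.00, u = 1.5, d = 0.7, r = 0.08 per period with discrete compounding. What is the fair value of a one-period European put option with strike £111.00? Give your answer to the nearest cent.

£9.72

Risk-neutral probability p = (1 + 0.08 − 0.7)/(1.5 − 0.7) = 0.3800/0.8000 = 0.4750
Terminal stock prices: S_u = 195, S_d = 91
Terminal payoffs (K − S): max(-84, 0) = 0, max(20, 0) = 20
Node 0 (S = 130): V_0 = 1/1.08·[0.4750·0.0000 + 0.5250·20.0000] = 9.7222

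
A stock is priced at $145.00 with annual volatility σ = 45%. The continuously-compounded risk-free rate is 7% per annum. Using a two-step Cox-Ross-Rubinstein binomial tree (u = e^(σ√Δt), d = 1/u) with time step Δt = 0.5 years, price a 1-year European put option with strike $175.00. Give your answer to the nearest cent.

$39.10

CRR parameters: u = e^(σ√Δt) = e^(0.45·√0.5) = 1.3746, d = 1/u = 0.7275
Per-period rate: rΔt = 0.07·0.5 = 0.035, so R = e^0.035 = 1.0356
Risk-neutral probability p = (e^0.035 − 0.7275)/(1.3746 − 0.7275) = 0.3082/0.6472 = 0.4762
Terminal stock prices: S_uu = 274, S_ud = 145, S_dd = 76.73
Terminal payoffs (K − S): max(-99, 0) = 0, max(30, 0) = 30, max(98.27, 0) = 98.27
Node u (S = 199.3): V_u = e^(−0.035)·[0.4762·0.0000 + 0.5238·30.0000] = 15.1749
Node d (S = 105.5): V_d = e^(−0.035)·[0.4762·30.0000 + 0.5238·98.2666] = 63.4994
Node 0 (S = 145): V_0 = e^(−0.035)·[0.4762·15.1749 + 0.5238·63.4994] = 39.0970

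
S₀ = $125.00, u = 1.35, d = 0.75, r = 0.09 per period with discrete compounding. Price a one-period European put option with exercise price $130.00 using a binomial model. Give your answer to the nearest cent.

Risk-neutral probability p = (1 + 0.09 − 0.75)/(1.35 − 0.75) = 0.3400/0.6000 = 0.5667
Terminal stock prices: S_u = 168.8, S_d = 93.75
Terminal payoffs (K − S): max(-38.75, 0) = 0, max(36.25, 0) = 36.25
Node 0 (S = 125): V_0 = 1/1.09·[0.5667·0.0000 + 0.4333·36.2500] = 14.4113

$14.41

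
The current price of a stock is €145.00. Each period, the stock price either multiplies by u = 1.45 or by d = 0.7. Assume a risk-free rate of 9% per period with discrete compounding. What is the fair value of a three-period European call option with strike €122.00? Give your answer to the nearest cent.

€62.23

Risk-neutral probability p = (1 + 0.09 − 0.7)/(1.45 − 0.7) = 0.3900/0.7500 = 0.5200
Terminal stock prices: S_uuu = 442.1, S_uud = 213.4, S_udd = 103, S_ddd = 49.73
Terminal payoffs (S − K): max(320.1, 0) = 320.1, max(91.4, 0) = 91.4, max(-18.98, 0) = 0, max(-72.27, 0) = 0
Node uu (S = 304.9): V_uu = 1/1.09·[0.5200·320.0506 + 0.4800·91.4038] = 192.9359
Node ud (S = 147.2): V_ud = 1/1.09·[0.5200·91.4038 + 0.4800·0.0000] = 43.6055
Node dd (S = 71.05): V_dd = 1/1.09·[0.5200·0.0000 + 0.4800·0.0000] = 0.0000
Node u (S = 210.2): V_u = 1/1.09·[0.5200·192.9359 + 0.4800·43.6055] = 111.2452
Node d (S = 101.5): V_d = 1/1.09·[0.5200·43.6055 + 0.4800·0.0000] = 20.8026
Node 0 (S = 145): V_0 = 1/1.09·[0.5200·111.2452 + 0.4800·20.8026] = 62.2319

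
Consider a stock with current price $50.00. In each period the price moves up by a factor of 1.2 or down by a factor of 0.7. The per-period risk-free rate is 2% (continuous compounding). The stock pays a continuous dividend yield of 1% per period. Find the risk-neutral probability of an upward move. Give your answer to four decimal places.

p = 0.6201

Per-period risk-free factor R = e^0.02 = 1.0202; dividend-adjusted growth = e^(0.02−0.01) = 1.0101.
Risk-neutral probability p = (1.0101 − 0.7)/(1.2 − 0.7) = 0.3101/0.5000 = 0.6201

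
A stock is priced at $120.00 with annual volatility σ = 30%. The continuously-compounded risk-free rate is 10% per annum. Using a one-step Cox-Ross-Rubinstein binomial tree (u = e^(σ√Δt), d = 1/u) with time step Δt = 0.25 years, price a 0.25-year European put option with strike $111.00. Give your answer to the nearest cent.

CRR parameters: u = e^(σ√Δt) = e^(0.3·√0.25) = 1.1618, d = 1/u = 0.8607
Per-period rate: rΔt = 0.1·0.25 = 0.025, so R = e^0.025 = 1.0253
Risk-neutral probability p = (e^0.025 − 0.8607)/(1.1618 − 0.8607) = 0.1646/0.3011 = 0.5466
Terminal stock prices: S_u = 139.4, S_d = 103.3
Terminal payoffs (K − S): max(-28.42, 0) = 0, max(7.715, 0) = 7.715
Node 0 (S = 120): V_0 = e^(−0.025)·[0.5466·0.0000 + 0.4534·7.7150] = 3.4113

$3.41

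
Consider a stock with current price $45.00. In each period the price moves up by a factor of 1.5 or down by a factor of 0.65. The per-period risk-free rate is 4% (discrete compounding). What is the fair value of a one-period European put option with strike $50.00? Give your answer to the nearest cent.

Risk-neutral probability p = (1 + 0.04 − 0.65)/(1.5 − 0.65) = 0.3900/0.8500 = 0.4588
Terminal stock prices: S_u = 67.5, S_d = 29.25
Terminal payoffs (K − S): max(-17.5, 0) = 0, max(20.75, 0) = 20.75
Node 0 (S = 45): V_0 = 1/1.04·[0.4588·0.0000 + 0.5412·20.7500] = 10.7975

$10.80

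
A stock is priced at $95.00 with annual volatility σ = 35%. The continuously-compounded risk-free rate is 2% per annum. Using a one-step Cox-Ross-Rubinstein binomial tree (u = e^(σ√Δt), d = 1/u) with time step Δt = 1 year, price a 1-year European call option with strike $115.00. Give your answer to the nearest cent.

$8.58

CRR parameters: u = e^(σ√Δt) = e^(0.35·√1) = 1.4191, d = 1/u = 0.7047
Per-period rate: rΔt = 0.02·1 = 0.02, so R = e^0.02 = 1.0202
Risk-neutral probability p = (e^0.02 − 0.7047)/(1.4191 − 0.7047) = 0.3155/0.7144 = 0.4417
Terminal stock prices: S_u = 134.8, S_d = 66.95
Terminal payoffs (S − K): max(19.81, 0) = 19.81, max(-48.05, 0) = 0
Node 0 (S = 95): V_0 = e^(−0.02)·[0.4417·19.8114 + 0.5583·0.0000] = 8.5767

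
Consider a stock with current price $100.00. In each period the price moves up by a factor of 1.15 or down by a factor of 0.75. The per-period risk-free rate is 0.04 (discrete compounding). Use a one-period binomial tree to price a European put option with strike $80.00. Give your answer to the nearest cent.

$1.32

Risk-neutral probability p = (1 + 0.04 − 0.75)/(1.15 − 0.75) = 0.2900/0.4000 = 0.7250
Terminal stock prices: S_u = 115, S_d = 75
Terminal payoffs (K − S): max(-35, 0) = 0, max(5, 0) = 5
Node 0 (S = 100): V_0 = 1/1.04·[0.7250·0.0000 + 0.2750·5.0000] = 1.3221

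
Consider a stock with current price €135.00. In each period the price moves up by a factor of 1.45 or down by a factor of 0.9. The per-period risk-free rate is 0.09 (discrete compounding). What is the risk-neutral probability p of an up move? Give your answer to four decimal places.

Risk-neutral probability p = (1 + 0.09 − 0.9)/(1.45 − 0.9) = 0.1900/0.5500 = 0.3455

p = 0.3455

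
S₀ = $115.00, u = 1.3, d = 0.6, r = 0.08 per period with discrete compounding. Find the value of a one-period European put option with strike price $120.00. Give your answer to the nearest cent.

$14.84

Risk-neutral probability p = (1 + 0.08 − 0.6)/(1.3 − 0.6) = 0.4800/0.7000 = 0.6857
Terminal stock prices: S_u = 149.5, S_d = 69
Terminal payoffs (K − S): max(-29.5, 0) = 0, max(51, 0) = 51
Node 0 (S = 115): V_0 = 1/1.08·[0.6857·0.0000 + 0.3143·51.0000] = 14.8413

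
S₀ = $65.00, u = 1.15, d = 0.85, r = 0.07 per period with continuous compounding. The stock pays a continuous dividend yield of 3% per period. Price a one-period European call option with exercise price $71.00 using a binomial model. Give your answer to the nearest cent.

Per-period risk-free factor R = e^0.07 = 1.0725; dividend-adjusted growth = e^(0.07−0.03) = 1.0408.
Risk-neutral probability p = (1.0408 − 0.85)/(1.15 − 0.85) = 0.1908/0.3000 = 0.6360
Terminal stock prices: S_u = 74.75, S_d = 55.25
Terminal payoffs (S − K): max(3.75, 0) = 3.75, max(-15.75, 0) = 0
Node 0 (S = 65): V_0 = e^(−0.07)·[0.6360·3.7500 + 0.3640·0.0000] = 2.2239

$2.22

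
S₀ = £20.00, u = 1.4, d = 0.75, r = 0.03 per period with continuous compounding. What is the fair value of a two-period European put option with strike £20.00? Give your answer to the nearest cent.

Risk-neutral probability p = (e^0.03 − 0.75)/(1.4 − 0.75) = 0.2805/0.6500 = 0.4315
Terminal stock prices: S_uu = 39.2, S_ud = 21, S_dd = 11.25
Terminal payoffs (K − S): max(-19.2, 0) = 0, max(-1, 0) = 0, max(8.75, 0) = 8.75
Node u (S = 28): V_u = e^(−0.03)·[0.4315·0.0000 + 0.5685·0.0000] = 0.0000
Node d (S = 15): V_d = e^(−0.03)·[0.4315·0.0000 + 0.5685·8.7500] = 4.8276
Node 0 (S = 20): V_0 = e^(−0.03)·[0.4315·0.0000 + 0.5685·4.8276] = 2.6635

£2.66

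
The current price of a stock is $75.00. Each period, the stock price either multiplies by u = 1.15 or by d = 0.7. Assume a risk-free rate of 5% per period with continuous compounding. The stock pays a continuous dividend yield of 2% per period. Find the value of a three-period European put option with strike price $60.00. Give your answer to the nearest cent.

Per-period risk-free factor R = e^0.05 = 1.0513; dividend-adjusted growth = e^(0.05−0.02) = 1.0305.
Risk-neutral probability p = (1.0305 − 0.7)/(1.15 − 0.7) = 0.3305/0.4500 = 0.7343
Terminal stock prices: S_uuu = 114.1, S_uud = 69.43, S_udd = 42.26, S_ddd = 25.72
Terminal payoffs (K − S): max(-54.07, 0) = 0, max(-9.431, 0) = 0, max(17.74, 0) = 17.74, max(34.28, 0) = 34.28
Node uu (S = 99.19): V_uu = e^(−0.05)·[0.7343·0.0000 + 0.2657·0.0000] = 0.0000
Node ud (S = 60.37): V_ud = e^(−0.05)·[0.7343·0.0000 + 0.2657·17.7375] = 4.4823
Node dd (S = 36.75): V_dd = e^(−0.05)·[0.7343·17.7375 + 0.2657·34.2750] = 21.0515
Node u (S = 86.25): V_u = e^(−0.05)·[0.7343·0.0000 + 0.2657·4.4823] = 1.1327
Node d (S = 52.5): V_d = e^(−0.05)·[0.7343·4.4823 + 0.2657·21.0515] = 8.4507
Node 0 (S = 75): V_0 = e^(−0.05)·[0.7343·1.1327 + 0.2657·8.4507] = 2.9267

$2.93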